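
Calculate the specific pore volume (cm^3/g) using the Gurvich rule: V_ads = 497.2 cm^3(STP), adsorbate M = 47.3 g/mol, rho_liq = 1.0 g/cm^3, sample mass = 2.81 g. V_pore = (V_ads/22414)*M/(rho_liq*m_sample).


Moles adsorbed n = V_ads / 22414 = 497.2 / 22414 = 2.218256e-02 mol
Liquid volume V_liq = n * M / rho_liq = 2.218256e-02 * 47.3 / 1.0 = 1.04924 cm^3
Specific pore volume V_pore = V_liq / m_sample = 1.04924 / 2.81
V_pore = 0.3734 cm^3/g

0.3734


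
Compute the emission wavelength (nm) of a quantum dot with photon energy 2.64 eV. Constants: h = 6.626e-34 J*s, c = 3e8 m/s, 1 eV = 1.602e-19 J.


Convert energy: E = 2.64 eV = 2.64 * 1.602e-19 = 4.22928e-19 J
lambda = h*c / E = 6.626e-34 * 3e8 / 4.22928e-19
lambda = 4.70009e-07 m = 470.0 nm

470.0


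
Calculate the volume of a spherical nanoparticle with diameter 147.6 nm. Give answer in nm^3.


Radius r = 147.6/2 = 73.8 nm
Volume V = (4/3) * pi * r^3
V = (4/3) * pi * (73.8)^3
V = 1683672.8 nm^3

1683672.8


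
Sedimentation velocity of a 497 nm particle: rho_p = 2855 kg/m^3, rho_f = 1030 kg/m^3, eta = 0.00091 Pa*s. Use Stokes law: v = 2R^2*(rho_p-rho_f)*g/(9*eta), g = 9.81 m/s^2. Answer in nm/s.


Radius R = 497/2 nm = 2.485e-07 m
Density difference = 2855 - 1030 = 1825 kg/m^3
v = 2 * R^2 * (rho_p - rho_f) * g / (9 * eta)
v = 2 * (2.485e-07)^2 * 1825 * 9.81 / (9 * 0.00091)
v = 2.69979e-07 m/s = 269.9795 nm/s

269.9795


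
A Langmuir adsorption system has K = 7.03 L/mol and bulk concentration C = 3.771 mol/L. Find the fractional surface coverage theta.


Langmuir isotherm: theta = K*C / (1 + K*C)
K*C = 7.03 * 3.771 = 26.51013
theta = 26.51013 / (1 + 26.51013) = 26.51013 / 27.51013
theta = 0.9636

0.9636


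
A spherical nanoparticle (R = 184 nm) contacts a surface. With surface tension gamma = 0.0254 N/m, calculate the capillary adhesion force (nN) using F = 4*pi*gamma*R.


Convert radius: R = 184 nm = 1.84e-07 m
F = 4 * pi * gamma * R
F = 4 * pi * 0.0254 * 1.84e-07
F = 5.87302e-08 N = 58.7302 nN

58.7302


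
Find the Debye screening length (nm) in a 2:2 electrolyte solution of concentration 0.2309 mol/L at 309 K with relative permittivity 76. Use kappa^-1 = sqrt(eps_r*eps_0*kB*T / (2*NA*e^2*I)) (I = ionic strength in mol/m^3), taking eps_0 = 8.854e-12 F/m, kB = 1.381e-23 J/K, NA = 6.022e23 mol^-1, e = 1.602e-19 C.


Ionic strength I = 0.2309 * 2^2 * 1000 = 923.6 mol/m^3
kappa^-1 = sqrt(76 * 8.854e-12 * 1.381e-23 * 309 / (2 * 6.022e23 * (1.602e-19)^2 * 923.6))
kappa^-1 = 0.317 nm

0.317


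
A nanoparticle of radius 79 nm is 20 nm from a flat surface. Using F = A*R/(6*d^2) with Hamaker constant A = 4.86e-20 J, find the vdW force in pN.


Convert to SI: R = 79 nm = 7.9e-08 m, d = 20 nm = 2e-08 m
F = A * R / (6 * d^2)
F = 4.86e-20 * 7.9e-08 / (6 * (2e-08)^2)
F = 1.59975e-12 N = 1.6 pN

1.6


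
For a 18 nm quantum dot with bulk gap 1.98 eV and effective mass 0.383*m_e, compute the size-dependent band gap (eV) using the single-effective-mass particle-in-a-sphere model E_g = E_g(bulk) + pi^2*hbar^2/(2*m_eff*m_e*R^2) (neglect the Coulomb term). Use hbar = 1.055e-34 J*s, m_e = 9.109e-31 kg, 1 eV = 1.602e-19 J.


Radius R = 18/2 nm = 9e-09 m
Confinement energy dE = pi^2 * hbar^2 / (2 * m_eff * m_e * R^2)
dE = pi^2 * (1.055e-34)^2 / (2 * 0.383 * 9.109e-31 * (9e-09)^2) J, divided by 1.602e-19 J/eV
dE = 0.0121 eV
Total band gap = E_g(bulk) + dE = 1.98 + 0.0121 = 1.9921 eV

1.9921


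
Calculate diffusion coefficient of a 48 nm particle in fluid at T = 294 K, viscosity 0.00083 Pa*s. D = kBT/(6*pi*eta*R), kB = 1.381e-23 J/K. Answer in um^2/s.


Radius R = 48/2 = 24 nm = 2.4e-08 m
D = kB*T / (6*pi*eta*R)
D = 1.381e-23 * 294 / (6 * pi * 0.00083 * 2.4e-08)
D = 1.08131e-11 m^2/s = 10.813 um^2/s

10.813


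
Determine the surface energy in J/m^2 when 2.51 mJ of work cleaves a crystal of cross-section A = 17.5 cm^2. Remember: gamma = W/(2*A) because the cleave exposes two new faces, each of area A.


Convert: A = 17.5 cm^2 = 0.00175 m^2, W = 2.51 mJ = 0.00251 J
Cleaving exposes two faces of area A, so total new surface = 2*A and gamma = W / (2*A)
gamma = 0.00251 / (2 * 0.00175)
gamma = 0.717 J/m^2

0.717


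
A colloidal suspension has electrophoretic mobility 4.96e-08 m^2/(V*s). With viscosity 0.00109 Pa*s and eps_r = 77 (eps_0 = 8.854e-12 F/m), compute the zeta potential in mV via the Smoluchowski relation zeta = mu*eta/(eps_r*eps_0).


Smoluchowski equation: zeta = mu * eta / (eps_r * eps_0)
zeta = 4.96e-08 * 0.00109 / (77 * 8.854e-12)
zeta = 0.079301 V = 79.3 mV

79.3


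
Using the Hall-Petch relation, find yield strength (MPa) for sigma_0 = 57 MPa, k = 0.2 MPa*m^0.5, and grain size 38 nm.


d = 38 nm = 3.8e-08 m
sqrt(d) = 0.0001949359
Hall-Petch contribution = k / sqrt(d) = 0.2 / 0.0001949359 = 1026.0 MPa
sigma = sigma_0 + k/sqrt(d) = 57 + 1026.0 = 1083.0 MPa

1083.0


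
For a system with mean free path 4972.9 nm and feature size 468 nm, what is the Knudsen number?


Knudsen number Kn = lambda / L
Kn = 4972.9 / 468
Kn = 10.6259

10.6259


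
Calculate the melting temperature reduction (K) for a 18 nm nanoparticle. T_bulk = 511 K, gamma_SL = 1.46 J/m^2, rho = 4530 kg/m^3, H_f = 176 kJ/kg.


Radius R = 18/2 = 9 nm = 9e-09 m
Convert H_f = 176 kJ/kg = 176000 J/kg
dT = 2 * gamma_SL * T_bulk / (rho * H_f * R)
dT = 2 * 1.46 * 511 / (4530 * 176000 * 9e-09)
dT = 207.9 K

207.9


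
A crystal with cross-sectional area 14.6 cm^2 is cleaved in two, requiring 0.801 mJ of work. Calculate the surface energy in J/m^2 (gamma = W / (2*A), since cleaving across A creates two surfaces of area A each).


Convert: A = 14.6 cm^2 = 0.00146 m^2, W = 0.801 mJ = 0.000801 J
Cleaving exposes two faces of area A, so total new surface = 2*A and gamma = W / (2*A)
gamma = 0.000801 / (2 * 0.00146)
gamma = 0.274 J/m^2

0.274


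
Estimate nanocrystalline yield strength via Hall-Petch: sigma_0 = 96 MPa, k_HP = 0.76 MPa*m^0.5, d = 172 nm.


d = 172 nm = 1.72e-07 m
sqrt(d) = 0.0004147288
Hall-Petch contribution = k / sqrt(d) = 0.76 / 0.0004147288 = 1832.5 MPa
sigma = sigma_0 + k/sqrt(d) = 96 + 1832.5 = 1928.5 MPa

1928.5


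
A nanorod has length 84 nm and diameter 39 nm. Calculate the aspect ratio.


Aspect ratio AR = length / diameter
AR = 84 / 39
AR = 2.15

2.15


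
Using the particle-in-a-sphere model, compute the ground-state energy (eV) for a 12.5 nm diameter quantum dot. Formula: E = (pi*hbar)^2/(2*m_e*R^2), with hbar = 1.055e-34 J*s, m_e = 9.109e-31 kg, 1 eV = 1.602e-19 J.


Radius R = 12.5/2 = 6.25 nm = 6.25e-09 m
E = (pi * 1.055e-34)^2 / (2 * 9.109e-31 * (6.25e-09)^2)
E(J) = 1.54363e-21
E = E(J) / 1.602e-19 = 0.0096 eV

0.0096


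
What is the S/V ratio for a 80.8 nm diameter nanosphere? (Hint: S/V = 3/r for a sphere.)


Radius r = 80.8/2 = 40.4 nm
S/V = 3 / r = 3 / 40.4
S/V = 0.0743 nm^-1

0.0743


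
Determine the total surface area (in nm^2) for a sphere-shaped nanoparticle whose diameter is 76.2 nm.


Radius r = 76.2/2 = 38.1 nm
Surface area SA = 4 * pi * r^2
SA = 4 * pi * (38.1)^2
SA = 18241.47 nm^2

18241.47


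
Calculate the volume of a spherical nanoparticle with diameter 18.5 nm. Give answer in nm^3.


Radius r = 18.5/2 = 9.25 nm
Volume V = (4/3) * pi * r^3
V = (4/3) * pi * (9.25)^3
V = 3315.23 nm^3

3315.23


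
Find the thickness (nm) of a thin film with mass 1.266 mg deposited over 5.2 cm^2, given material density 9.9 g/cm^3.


Convert: m = 1.266 mg = 1.2660e-06 kg, A = 5.2 cm^2 = 5.2000e-04 m^2, rho = 9.9 g/cm^3 = 9900 kg/m^3
t = m / (A * rho)
t = 1.2660e-06 / (5.2000e-04 * 9900)
t = 2.4592e-07 m = 245.9 nm

245.9


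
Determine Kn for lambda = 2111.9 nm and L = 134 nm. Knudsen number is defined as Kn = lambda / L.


Knudsen number Kn = lambda / L
Kn = 2111.9 / 134
Kn = 15.7604

15.7604


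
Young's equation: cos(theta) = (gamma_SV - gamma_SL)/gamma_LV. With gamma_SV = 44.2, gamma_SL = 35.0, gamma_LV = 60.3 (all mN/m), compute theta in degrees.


cos(theta) = (gamma_SV - gamma_SL) / gamma_LV
cos(theta) = (44.2 - 35.0) / 60.3
cos(theta) = 0.15257
theta = arccos(0.15257) = 81.22 degrees

81.22


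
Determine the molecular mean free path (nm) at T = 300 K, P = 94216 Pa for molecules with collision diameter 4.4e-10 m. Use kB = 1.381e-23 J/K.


Mean free path: lambda = kB*T / (sqrt(2) * pi * d^2 * P)
lambda = 1.381e-23 * 300 / (sqrt(2) * pi * (4.4e-10)^2 * 94216)
lambda = 5.11234e-08 m
lambda = 51.12 nm

51.12


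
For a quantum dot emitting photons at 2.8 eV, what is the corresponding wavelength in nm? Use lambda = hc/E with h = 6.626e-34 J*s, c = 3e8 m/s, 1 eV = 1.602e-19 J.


Convert energy: E = 2.8 eV = 2.8 * 1.602e-19 = 4.4856e-19 J
lambda = h*c / E = 6.626e-34 * 3e8 / 4.4856e-19
lambda = 4.43151e-07 m = 443.2 nm

443.2


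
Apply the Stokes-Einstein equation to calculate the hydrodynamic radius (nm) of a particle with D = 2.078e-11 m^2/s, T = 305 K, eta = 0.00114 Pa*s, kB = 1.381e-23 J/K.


Stokes-Einstein: R = kB*T / (6*pi*eta*D)
R = 1.381e-23 * 305 / (6 * pi * 0.00114 * 2.078e-11)
R = 9.43283e-09 m = 9.43 nm

9.43


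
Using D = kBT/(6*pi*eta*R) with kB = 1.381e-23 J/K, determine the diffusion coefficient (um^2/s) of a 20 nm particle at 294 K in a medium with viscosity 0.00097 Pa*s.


Radius R = 20/2 = 10 nm = 1e-08 m
D = kB*T / (6*pi*eta*R)
D = 1.381e-23 * 294 / (6 * pi * 0.00097 * 1e-08)
D = 2.22059e-11 m^2/s = 22.206 um^2/s

22.206


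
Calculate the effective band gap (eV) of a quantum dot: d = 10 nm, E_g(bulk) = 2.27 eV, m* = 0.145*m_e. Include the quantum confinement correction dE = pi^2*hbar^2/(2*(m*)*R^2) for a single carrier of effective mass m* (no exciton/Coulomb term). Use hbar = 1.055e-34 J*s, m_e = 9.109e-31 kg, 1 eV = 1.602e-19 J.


Radius R = 10/2 nm = 5e-09 m
Confinement energy dE = pi^2 * hbar^2 / (2 * m_eff * m_e * R^2)
dE = pi^2 * (1.055e-34)^2 / (2 * 0.145 * 9.109e-31 * (5e-09)^2) J, divided by 1.602e-19 J/eV
dE = 0.1038 eV
Total band gap = E_g(bulk) + dE = 2.27 + 0.1038 = 2.3738 eV

2.3738


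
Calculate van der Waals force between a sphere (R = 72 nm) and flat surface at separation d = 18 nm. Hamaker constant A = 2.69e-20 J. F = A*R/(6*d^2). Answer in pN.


Convert to SI: R = 72 nm = 7.2e-08 m, d = 18 nm = 1.8e-08 m
F = A * R / (6 * d^2)
F = 2.69e-20 * 7.2e-08 / (6 * (1.8e-08)^2)
F = 9.96296e-13 N = 0.996 pN

0.996


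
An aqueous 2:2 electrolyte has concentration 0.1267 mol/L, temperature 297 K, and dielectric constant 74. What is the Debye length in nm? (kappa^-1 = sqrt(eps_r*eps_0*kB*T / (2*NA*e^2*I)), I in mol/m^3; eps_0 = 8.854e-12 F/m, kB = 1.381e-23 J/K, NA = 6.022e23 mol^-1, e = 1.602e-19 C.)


Ionic strength I = 0.1267 * 2^2 * 1000 = 506.8 mol/m^3
kappa^-1 = sqrt(74 * 8.854e-12 * 1.381e-23 * 297 / (2 * 6.022e23 * (1.602e-19)^2 * 506.8))
kappa^-1 = 0.414 nm

0.414


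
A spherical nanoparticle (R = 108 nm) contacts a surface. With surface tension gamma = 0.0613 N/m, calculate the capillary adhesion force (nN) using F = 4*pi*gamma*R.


Convert radius: R = 108 nm = 1.08e-07 m
F = 4 * pi * gamma * R
F = 4 * pi * 0.0613 * 1.08e-07
F = 8.31944e-08 N = 83.1944 nN

83.1944


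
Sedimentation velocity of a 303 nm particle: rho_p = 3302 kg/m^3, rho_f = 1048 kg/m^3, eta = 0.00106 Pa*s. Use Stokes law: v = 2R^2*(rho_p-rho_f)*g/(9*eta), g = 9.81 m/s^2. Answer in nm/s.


Radius R = 303/2 nm = 1.515e-07 m
Density difference = 3302 - 1048 = 2254 kg/m^3
v = 2 * R^2 * (rho_p - rho_f) * g / (9 * eta)
v = 2 * (1.515e-07)^2 * 2254 * 9.81 / (9 * 0.00106)
v = 1.06397e-07 m/s = 106.3971 nm/s

106.3971


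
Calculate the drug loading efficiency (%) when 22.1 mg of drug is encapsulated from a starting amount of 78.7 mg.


Drug loading efficiency = (drug loaded / drug initial) * 100
DLE = 22.1 / 78.7 * 100
DLE = 0.2808 * 100
DLE = 28.08%

28.08


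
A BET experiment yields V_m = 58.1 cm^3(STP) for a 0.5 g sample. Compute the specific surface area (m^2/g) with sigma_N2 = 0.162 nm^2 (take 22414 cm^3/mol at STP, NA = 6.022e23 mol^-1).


Number of moles in monolayer = V_m / 22414 = 58.1 / 22414 = 0.00259213
Number of molecules = moles * NA = 0.00259213 * 6.022e23
SA = molecules * sigma / mass
SA = (58.1 / 22414) * 6.022e23 * 0.162e-18 / 0.5
SA = 505.8 m^2/g

505.8


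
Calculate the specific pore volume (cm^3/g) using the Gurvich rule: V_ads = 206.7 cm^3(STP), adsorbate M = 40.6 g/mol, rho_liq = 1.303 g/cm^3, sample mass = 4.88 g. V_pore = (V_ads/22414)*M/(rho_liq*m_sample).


Moles adsorbed n = V_ads / 22414 = 206.7 / 22414 = 9.221915e-03 mol
Liquid volume V_liq = n * M / rho_liq = 9.221915e-03 * 40.6 / 1.303 = 0.28734 cm^3
Specific pore volume V_pore = V_liq / m_sample = 0.28734 / 4.88
V_pore = 0.0589 cm^3/g

0.0589


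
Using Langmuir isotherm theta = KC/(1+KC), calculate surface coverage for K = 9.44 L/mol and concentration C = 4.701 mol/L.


Langmuir isotherm: theta = K*C / (1 + K*C)
K*C = 9.44 * 4.701 = 44.37744
theta = 44.37744 / (1 + 44.37744) = 44.37744 / 45.37744
theta = 0.978

0.978


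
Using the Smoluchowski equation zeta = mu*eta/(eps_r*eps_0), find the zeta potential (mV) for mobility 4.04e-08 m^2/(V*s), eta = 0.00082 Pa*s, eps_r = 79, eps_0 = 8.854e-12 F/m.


Smoluchowski equation: zeta = mu * eta / (eps_r * eps_0)
zeta = 4.04e-08 * 0.00082 / (79 * 8.854e-12)
zeta = 0.047362 V = 47.36 mV

47.36


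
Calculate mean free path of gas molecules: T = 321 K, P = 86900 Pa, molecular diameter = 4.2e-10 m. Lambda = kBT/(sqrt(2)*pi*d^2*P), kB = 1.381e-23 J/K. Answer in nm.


Mean free path: lambda = kB*T / (sqrt(2) * pi * d^2 * P)
lambda = 1.381e-23 * 321 / (sqrt(2) * pi * (4.2e-10)^2 * 86900)
lambda = 6.50902e-08 m
lambda = 65.09 nm

65.09


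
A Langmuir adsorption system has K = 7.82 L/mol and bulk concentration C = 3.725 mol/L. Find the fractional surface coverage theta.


Langmuir isotherm: theta = K*C / (1 + K*C)
K*C = 7.82 * 3.725 = 29.1295
theta = 29.1295 / (1 + 29.1295) = 29.1295 / 30.1295
theta = 0.9668

0.9668


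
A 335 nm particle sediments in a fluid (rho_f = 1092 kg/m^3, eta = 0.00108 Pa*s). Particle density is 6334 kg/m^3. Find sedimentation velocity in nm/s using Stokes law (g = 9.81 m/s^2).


Radius R = 335/2 nm = 1.675e-07 m
Density difference = 6334 - 1092 = 5242 kg/m^3
v = 2 * R^2 * (rho_p - rho_f) * g / (9 * eta)
v = 2 * (1.675e-07)^2 * 5242 * 9.81 / (9 * 0.00108)
v = 2.96865e-07 m/s = 296.8653 nm/s

296.8653


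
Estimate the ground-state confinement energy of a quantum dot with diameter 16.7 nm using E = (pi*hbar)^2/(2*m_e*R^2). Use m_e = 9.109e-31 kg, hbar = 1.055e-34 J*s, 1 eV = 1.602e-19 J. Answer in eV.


Radius R = 16.7/2 = 8.35 nm = 8.35e-09 m
E = (pi * 1.055e-34)^2 / (2 * 9.109e-31 * (8.35e-09)^2)
E(J) = 8.64831e-22
E = E(J) / 1.602e-19 = 0.0054 eV

0.0054


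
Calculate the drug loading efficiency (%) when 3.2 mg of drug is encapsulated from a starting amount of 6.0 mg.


Drug loading efficiency = (drug loaded / drug initial) * 100
DLE = 3.2 / 6.0 * 100
DLE = 0.5333 * 100
DLE = 53.33%

53.33


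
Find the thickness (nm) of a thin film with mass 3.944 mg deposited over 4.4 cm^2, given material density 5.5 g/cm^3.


Convert: m = 3.944 mg = 3.9440e-06 kg, A = 4.4 cm^2 = 4.4000e-04 m^2, rho = 5.5 g/cm^3 = 5500 kg/m^3
t = m / (A * rho)
t = 3.9440e-06 / (4.4000e-04 * 5500)
t = 1.6298e-06 m = 1629.8 nm

1629.8


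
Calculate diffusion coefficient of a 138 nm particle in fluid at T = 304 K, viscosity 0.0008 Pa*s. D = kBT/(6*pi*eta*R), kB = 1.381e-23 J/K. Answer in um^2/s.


Radius R = 138/2 = 69 nm = 6.9e-08 m
D = kB*T / (6*pi*eta*R)
D = 1.381e-23 * 304 / (6 * pi * 0.0008 * 6.9e-08)
D = 4.03485e-12 m^2/s = 4.035 um^2/s

4.035


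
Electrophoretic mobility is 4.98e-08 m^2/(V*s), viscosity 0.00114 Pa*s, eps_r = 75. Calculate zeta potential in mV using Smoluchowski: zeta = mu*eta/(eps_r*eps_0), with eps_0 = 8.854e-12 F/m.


Smoluchowski equation: zeta = mu * eta / (eps_r * eps_0)
zeta = 4.98e-08 * 0.00114 / (75 * 8.854e-12)
zeta = 0.085494 V = 85.49 mV

85.49


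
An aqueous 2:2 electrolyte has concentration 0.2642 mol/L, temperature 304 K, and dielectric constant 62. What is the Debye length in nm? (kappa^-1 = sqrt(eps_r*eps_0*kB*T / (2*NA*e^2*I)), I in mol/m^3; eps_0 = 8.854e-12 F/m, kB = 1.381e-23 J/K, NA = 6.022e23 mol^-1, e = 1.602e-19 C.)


Ionic strength I = 0.2642 * 2^2 * 1000 = 1056.8 mol/m^3
kappa^-1 = sqrt(62 * 8.854e-12 * 1.381e-23 * 304 / (2 * 6.022e23 * (1.602e-19)^2 * 1056.8))
kappa^-1 = 0.266 nm

0.266


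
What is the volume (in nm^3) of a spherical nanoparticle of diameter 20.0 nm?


Radius r = 20.0/2 = 10 nm
Volume V = (4/3) * pi * r^3
V = (4/3) * pi * (10)^3
V = 4188.79 nm^3

4188.79


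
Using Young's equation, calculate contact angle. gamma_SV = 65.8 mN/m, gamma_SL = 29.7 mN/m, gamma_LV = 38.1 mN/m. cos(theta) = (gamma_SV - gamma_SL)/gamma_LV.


cos(theta) = (gamma_SV - gamma_SL) / gamma_LV
cos(theta) = (65.8 - 29.7) / 38.1
cos(theta) = 0.947507
theta = arccos(0.947507) = 18.65 degrees

18.65


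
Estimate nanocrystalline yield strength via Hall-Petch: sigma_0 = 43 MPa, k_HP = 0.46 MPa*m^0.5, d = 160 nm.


d = 160 nm = 1.6e-07 m
sqrt(d) = 0.0004
Hall-Petch contribution = k / sqrt(d) = 0.46 / 0.0004 = 1150.0 MPa
sigma = sigma_0 + k/sqrt(d) = 43 + 1150.0 = 1193.0 MPa

1193.0


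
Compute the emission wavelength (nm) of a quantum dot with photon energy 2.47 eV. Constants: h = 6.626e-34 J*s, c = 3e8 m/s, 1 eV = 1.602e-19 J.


Convert energy: E = 2.47 eV = 2.47 * 1.602e-19 = 3.95694e-19 J
lambda = h*c / E = 6.626e-34 * 3e8 / 3.95694e-19
lambda = 5.02358e-07 m = 502.4 nm

502.4


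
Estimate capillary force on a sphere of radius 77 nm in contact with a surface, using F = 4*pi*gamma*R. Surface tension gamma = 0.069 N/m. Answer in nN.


Convert radius: R = 77 nm = 7.7e-08 m
F = 4 * pi * gamma * R
F = 4 * pi * 0.069 * 7.7e-08
F = 6.67651e-08 N = 66.7651 nN

66.7651


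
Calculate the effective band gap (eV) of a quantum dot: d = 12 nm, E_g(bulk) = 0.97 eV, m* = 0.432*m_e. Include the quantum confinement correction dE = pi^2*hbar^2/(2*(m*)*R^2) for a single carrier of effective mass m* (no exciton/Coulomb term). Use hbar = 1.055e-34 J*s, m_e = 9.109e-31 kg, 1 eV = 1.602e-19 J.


Radius R = 12/2 nm = 6e-09 m
Confinement energy dE = pi^2 * hbar^2 / (2 * m_eff * m_e * R^2)
dE = pi^2 * (1.055e-34)^2 / (2 * 0.432 * 9.109e-31 * (6e-09)^2) J, divided by 1.602e-19 J/eV
dE = 0.0242 eV
Total band gap = E_g(bulk) + dE = 0.97 + 0.0242 = 0.9942 eV

0.9942


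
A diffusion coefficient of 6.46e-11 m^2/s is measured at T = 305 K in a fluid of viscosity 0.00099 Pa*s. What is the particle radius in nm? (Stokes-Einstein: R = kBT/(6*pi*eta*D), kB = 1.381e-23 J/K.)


Stokes-Einstein: R = kB*T / (6*pi*eta*D)
R = 1.381e-23 * 305 / (6 * pi * 0.00099 * 6.46e-11)
R = 3.49401e-09 m = 3.49 nm

3.49


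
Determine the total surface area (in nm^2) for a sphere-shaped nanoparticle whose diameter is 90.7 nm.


Radius r = 90.7/2 = 45.35 nm
Surface area SA = 4 * pi * r^2
SA = 4 * pi * (45.35)^2
SA = 25844.28 nm^2

25844.28


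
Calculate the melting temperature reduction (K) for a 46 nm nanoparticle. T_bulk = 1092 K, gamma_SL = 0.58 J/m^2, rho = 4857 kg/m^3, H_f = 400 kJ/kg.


Radius R = 46/2 = 23 nm = 2.3e-08 m
Convert H_f = 400 kJ/kg = 400000 J/kg
dT = 2 * gamma_SL * T_bulk / (rho * H_f * R)
dT = 2 * 0.58 * 1092 / (4857 * 400000 * 2.3e-08)
dT = 28.3 K

28.3


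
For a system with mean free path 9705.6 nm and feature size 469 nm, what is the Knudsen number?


Knudsen number Kn = lambda / L
Kn = 9705.6 / 469
Kn = 20.6942

20.6942


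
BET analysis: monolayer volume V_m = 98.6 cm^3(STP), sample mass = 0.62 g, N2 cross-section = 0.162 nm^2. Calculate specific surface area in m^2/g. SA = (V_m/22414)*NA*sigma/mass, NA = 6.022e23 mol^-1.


Number of moles in monolayer = V_m / 22414 = 98.6 / 22414 = 0.00439904
Number of molecules = moles * NA = 0.00439904 * 6.022e23
SA = molecules * sigma / mass
SA = (98.6 / 22414) * 6.022e23 * 0.162e-18 / 0.62
SA = 692.2 m^2/g

692.2


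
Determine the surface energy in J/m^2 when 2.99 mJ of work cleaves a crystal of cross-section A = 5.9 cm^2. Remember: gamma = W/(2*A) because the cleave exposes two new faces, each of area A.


Convert: A = 5.9 cm^2 = 0.00059 m^2, W = 2.99 mJ = 0.00299 J
Cleaving exposes two faces of area A, so total new surface = 2*A and gamma = W / (2*A)
gamma = 0.00299 / (2 * 0.00059)
gamma = 2.534 J/m^2

2.534


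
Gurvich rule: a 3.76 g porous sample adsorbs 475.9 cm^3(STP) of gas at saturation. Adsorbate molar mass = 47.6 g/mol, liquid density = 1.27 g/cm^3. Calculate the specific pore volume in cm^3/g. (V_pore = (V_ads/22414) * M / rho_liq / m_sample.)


Moles adsorbed n = V_ads / 22414 = 475.9 / 22414 = 2.123227e-02 mol
Liquid volume V_liq = n * M / rho_liq = 2.123227e-02 * 47.6 / 1.27 = 0.79579 cm^3
Specific pore volume V_pore = V_liq / m_sample = 0.79579 / 3.76
V_pore = 0.2116 cm^3/g

0.2116


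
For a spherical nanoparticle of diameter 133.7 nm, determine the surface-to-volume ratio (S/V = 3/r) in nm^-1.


Radius r = 133.7/2 = 66.85 nm
S/V = 3 / r = 3 / 66.85
S/V = 0.0449 nm^-1

0.0449


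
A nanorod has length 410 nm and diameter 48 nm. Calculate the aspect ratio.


Aspect ratio AR = length / diameter
AR = 410 / 48
AR = 8.54

8.54


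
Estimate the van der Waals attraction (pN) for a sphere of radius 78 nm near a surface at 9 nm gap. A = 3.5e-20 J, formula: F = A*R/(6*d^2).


Convert to SI: R = 78 nm = 7.8e-08 m, d = 9 nm = 9e-09 m
F = A * R / (6 * d^2)
F = 3.5e-20 * 7.8e-08 / (6 * (9e-09)^2)
F = 5.61728e-12 N = 5.617 pN

5.617


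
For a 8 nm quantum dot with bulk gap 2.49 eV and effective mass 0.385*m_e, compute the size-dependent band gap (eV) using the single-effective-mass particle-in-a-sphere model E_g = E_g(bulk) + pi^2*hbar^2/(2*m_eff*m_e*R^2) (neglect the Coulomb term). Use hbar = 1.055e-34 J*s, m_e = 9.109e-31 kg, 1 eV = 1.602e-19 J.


Radius R = 8/2 nm = 4e-09 m
Confinement energy dE = pi^2 * hbar^2 / (2 * m_eff * m_e * R^2)
dE = pi^2 * (1.055e-34)^2 / (2 * 0.385 * 9.109e-31 * (4e-09)^2) J, divided by 1.602e-19 J/eV
dE = 0.0611 eV
Total band gap = E_g(bulk) + dE = 2.49 + 0.0611 = 2.5511 eV

2.5511


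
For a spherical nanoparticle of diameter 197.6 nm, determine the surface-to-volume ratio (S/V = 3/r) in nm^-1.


Radius r = 197.6/2 = 98.8 nm
S/V = 3 / r = 3 / 98.8
S/V = 0.0304 nm^-1

0.0304


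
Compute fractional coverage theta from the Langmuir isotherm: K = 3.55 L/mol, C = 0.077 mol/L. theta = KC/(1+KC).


Langmuir isotherm: theta = K*C / (1 + K*C)
K*C = 3.55 * 0.077 = 0.27335
theta = 0.27335 / (1 + 0.27335) = 0.27335 / 1.27335
theta = 0.2147

0.2147


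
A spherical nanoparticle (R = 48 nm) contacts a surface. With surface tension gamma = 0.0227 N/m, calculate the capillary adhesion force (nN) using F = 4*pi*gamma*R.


Convert radius: R = 48 nm = 4.8e-08 m
F = 4 * pi * gamma * R
F = 4 * pi * 0.0227 * 4.8e-08
F = 1.36923e-08 N = 13.6923 nN

13.6923


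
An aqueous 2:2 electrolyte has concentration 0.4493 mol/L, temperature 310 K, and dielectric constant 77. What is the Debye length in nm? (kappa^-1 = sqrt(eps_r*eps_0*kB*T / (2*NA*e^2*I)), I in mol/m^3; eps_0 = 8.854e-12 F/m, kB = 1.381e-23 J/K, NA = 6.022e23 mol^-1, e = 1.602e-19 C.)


Ionic strength I = 0.4493 * 2^2 * 1000 = 1797.2 mol/m^3
kappa^-1 = sqrt(77 * 8.854e-12 * 1.381e-23 * 310 / (2 * 6.022e23 * (1.602e-19)^2 * 1797.2))
kappa^-1 = 0.229 nm

0.229


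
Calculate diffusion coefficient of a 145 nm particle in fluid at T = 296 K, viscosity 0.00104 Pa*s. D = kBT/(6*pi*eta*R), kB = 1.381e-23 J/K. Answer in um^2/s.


Radius R = 145/2 = 72.5 nm = 7.25e-08 m
D = kB*T / (6*pi*eta*R)
D = 1.381e-23 * 296 / (6 * pi * 0.00104 * 7.25e-08)
D = 2.87616e-12 m^2/s = 2.876 um^2/s

2.876


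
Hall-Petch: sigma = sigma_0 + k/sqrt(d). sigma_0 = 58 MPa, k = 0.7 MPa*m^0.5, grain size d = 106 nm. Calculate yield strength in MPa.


d = 106 nm = 1.06e-07 m
sqrt(d) = 0.0003255764
Hall-Petch contribution = k / sqrt(d) = 0.7 / 0.0003255764 = 2150.0 MPa
sigma = sigma_0 + k/sqrt(d) = 58 + 2150.0 = 2208.0 MPa

2208.0


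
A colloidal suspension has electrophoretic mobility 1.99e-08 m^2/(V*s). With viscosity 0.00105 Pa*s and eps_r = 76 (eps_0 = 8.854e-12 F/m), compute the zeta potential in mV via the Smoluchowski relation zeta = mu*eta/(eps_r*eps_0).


Smoluchowski equation: zeta = mu * eta / (eps_r * eps_0)
zeta = 1.99e-08 * 0.00105 / (76 * 8.854e-12)
zeta = 0.031052 V = 31.05 mV

31.05


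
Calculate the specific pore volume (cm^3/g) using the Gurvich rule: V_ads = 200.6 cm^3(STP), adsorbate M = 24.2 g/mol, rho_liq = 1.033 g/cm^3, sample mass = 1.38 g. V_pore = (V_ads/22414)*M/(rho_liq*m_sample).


Moles adsorbed n = V_ads / 22414 = 200.6 / 22414 = 8.949764e-03 mol
Liquid volume V_liq = n * M / rho_liq = 8.949764e-03 * 24.2 / 1.033 = 0.20967 cm^3
Specific pore volume V_pore = V_liq / m_sample = 0.20967 / 1.38
V_pore = 0.1519 cm^3/g

0.1519


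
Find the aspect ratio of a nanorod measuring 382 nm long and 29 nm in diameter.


Aspect ratio AR = length / diameter
AR = 382 / 29
AR = 13.17

13.17


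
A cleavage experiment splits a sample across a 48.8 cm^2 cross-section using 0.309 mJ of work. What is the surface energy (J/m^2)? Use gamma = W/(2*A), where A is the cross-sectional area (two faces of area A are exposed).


Convert: A = 48.8 cm^2 = 0.00488 m^2, W = 0.309 mJ = 0.000309 J
Cleaving exposes two faces of area A, so total new surface = 2*A and gamma = W / (2*A)
gamma = 0.000309 / (2 * 0.00488)
gamma = 0.032 J/m^2

0.032


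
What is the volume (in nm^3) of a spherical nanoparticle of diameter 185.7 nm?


Radius r = 185.7/2 = 92.85 nm
Volume V = (4/3) * pi * r^3
V = (4/3) * pi * (92.85)^3
V = 3353006.02 nm^3

3353006.02


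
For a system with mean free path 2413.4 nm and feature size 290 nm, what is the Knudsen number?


Knudsen number Kn = lambda / L
Kn = 2413.4 / 290
Kn = 8.3221

8.3221


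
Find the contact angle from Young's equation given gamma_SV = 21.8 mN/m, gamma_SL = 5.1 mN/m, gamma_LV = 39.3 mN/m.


cos(theta) = (gamma_SV - gamma_SL) / gamma_LV
cos(theta) = (21.8 - 5.1) / 39.3
cos(theta) = 0.424936
theta = arccos(0.424936) = 64.85 degrees

64.85


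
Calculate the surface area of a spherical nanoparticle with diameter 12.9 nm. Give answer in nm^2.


Radius r = 12.9/2 = 6.45 nm
Surface area SA = 4 * pi * r^2
SA = 4 * pi * (6.45)^2
SA = 522.79 nm^2

522.79


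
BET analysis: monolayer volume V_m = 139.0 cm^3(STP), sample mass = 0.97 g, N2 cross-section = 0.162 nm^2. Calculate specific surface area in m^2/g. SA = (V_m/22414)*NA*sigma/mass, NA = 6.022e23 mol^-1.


Number of moles in monolayer = V_m / 22414 = 139.0 / 22414 = 0.00620148
Number of molecules = moles * NA = 0.00620148 * 6.022e23
SA = molecules * sigma / mass
SA = (139.0 / 22414) * 6.022e23 * 0.162e-18 / 0.97
SA = 623.7 m^2/g

623.7


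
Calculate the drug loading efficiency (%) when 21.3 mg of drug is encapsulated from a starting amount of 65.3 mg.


Drug loading efficiency = (drug loaded / drug initial) * 100
DLE = 21.3 / 65.3 * 100
DLE = 0.3262 * 100
DLE = 32.62%

32.62


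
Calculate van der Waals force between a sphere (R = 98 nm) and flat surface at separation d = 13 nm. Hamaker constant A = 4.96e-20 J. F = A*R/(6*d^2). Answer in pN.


Convert to SI: R = 98 nm = 9.8e-08 m, d = 13 nm = 1.3e-08 m
F = A * R / (6 * d^2)
F = 4.96e-20 * 9.8e-08 / (6 * (1.3e-08)^2)
F = 4.79369e-12 N = 4.794 pN

4.794


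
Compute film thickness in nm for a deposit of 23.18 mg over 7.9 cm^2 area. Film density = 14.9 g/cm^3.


Convert: m = 23.18 mg = 2.3180e-05 kg, A = 7.9 cm^2 = 7.9000e-04 m^2, rho = 14.9 g/cm^3 = 14900 kg/m^3
t = m / (A * rho)
t = 2.3180e-05 / (7.9000e-04 * 14900)
t = 1.9692e-06 m = 1969.2 nm

1969.2


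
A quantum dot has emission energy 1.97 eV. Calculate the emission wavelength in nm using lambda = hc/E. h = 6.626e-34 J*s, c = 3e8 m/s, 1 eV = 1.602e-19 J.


Convert energy: E = 1.97 eV = 1.97 * 1.602e-19 = 3.15594e-19 J
lambda = h*c / E = 6.626e-34 * 3e8 / 3.15594e-19
lambda = 6.2986e-07 m = 629.9 nm

629.9


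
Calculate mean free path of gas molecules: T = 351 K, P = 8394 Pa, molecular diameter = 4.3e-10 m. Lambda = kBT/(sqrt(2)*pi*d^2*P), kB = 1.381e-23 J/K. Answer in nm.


Mean free path: lambda = kB*T / (sqrt(2) * pi * d^2 * P)
lambda = 1.381e-23 * 351 / (sqrt(2) * pi * (4.3e-10)^2 * 8394)
lambda = 7.02959e-07 m
lambda = 702.96 nm

702.96


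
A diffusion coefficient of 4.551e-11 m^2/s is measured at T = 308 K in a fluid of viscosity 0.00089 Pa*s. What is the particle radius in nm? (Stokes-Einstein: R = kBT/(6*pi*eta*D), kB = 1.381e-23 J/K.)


Stokes-Einstein: R = kB*T / (6*pi*eta*D)
R = 1.381e-23 * 308 / (6 * pi * 0.00089 * 4.551e-11)
R = 5.57117e-09 m = 5.57 nm

5.57


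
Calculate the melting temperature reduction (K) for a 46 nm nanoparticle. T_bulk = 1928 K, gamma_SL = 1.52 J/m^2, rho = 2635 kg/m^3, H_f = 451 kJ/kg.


Radius R = 46/2 = 23 nm = 2.3e-08 m
Convert H_f = 451 kJ/kg = 451000 J/kg
dT = 2 * gamma_SL * T_bulk / (rho * H_f * R)
dT = 2 * 1.52 * 1928 / (2635 * 451000 * 2.3e-08)
dT = 214.4 K

214.4


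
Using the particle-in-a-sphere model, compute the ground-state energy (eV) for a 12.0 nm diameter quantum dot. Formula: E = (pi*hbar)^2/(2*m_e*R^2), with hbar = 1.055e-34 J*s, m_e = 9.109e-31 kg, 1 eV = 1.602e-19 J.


Radius R = 12.0/2 = 6 nm = 6e-09 m
E = (pi * 1.055e-34)^2 / (2 * 9.109e-31 * (6e-09)^2)
E(J) = 1.67495e-21
E = E(J) / 1.602e-19 = 0.0105 eV

0.0105


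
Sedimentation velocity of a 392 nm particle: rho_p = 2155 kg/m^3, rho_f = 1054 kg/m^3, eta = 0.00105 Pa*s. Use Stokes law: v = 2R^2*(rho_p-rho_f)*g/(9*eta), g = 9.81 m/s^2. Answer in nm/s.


Radius R = 392/2 nm = 1.96e-07 m
Density difference = 2155 - 1054 = 1101 kg/m^3
v = 2 * R^2 * (rho_p - rho_f) * g / (9 * eta)
v = 2 * (1.96e-07)^2 * 1101 * 9.81 / (9 * 0.00105)
v = 8.78146e-08 m/s = 87.8146 nm/s

87.8146


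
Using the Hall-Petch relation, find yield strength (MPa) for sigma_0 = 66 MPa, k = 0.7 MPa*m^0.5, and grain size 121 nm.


d = 121 nm = 1.21e-07 m
sqrt(d) = 0.0003478505
Hall-Petch contribution = k / sqrt(d) = 0.7 / 0.0003478505 = 2012.4 MPa
sigma = sigma_0 + k/sqrt(d) = 66 + 2012.4 = 2078.4 MPa

2078.4


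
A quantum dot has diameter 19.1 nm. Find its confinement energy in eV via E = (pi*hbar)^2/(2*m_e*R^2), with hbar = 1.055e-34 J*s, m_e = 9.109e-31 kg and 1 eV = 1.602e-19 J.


Radius R = 19.1/2 = 9.55 nm = 9.55e-09 m
E = (pi * 1.055e-34)^2 / (2 * 9.109e-31 * (9.55e-09)^2)
E(J) = 6.61146e-22
E = E(J) / 1.602e-19 = 0.0041 eV

0.0041


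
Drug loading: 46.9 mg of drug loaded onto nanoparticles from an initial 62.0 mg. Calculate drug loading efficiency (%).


Drug loading efficiency = (drug loaded / drug initial) * 100
DLE = 46.9 / 62.0 * 100
DLE = 0.7565 * 100
DLE = 75.65%

75.65


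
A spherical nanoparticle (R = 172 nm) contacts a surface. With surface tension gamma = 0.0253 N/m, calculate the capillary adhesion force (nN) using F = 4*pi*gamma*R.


Convert radius: R = 172 nm = 1.72e-07 m
F = 4 * pi * gamma * R
F = 4 * pi * 0.0253 * 1.72e-07
F = 5.46838e-08 N = 54.6838 nN

54.6838


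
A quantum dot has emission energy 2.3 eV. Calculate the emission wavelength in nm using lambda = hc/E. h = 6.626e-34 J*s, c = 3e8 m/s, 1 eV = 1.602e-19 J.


Convert energy: E = 2.3 eV = 2.3 * 1.602e-19 = 3.6846e-19 J
lambda = h*c / E = 6.626e-34 * 3e8 / 3.6846e-19
lambda = 5.39489e-07 m = 539.5 nm

539.5


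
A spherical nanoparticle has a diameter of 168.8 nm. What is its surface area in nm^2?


Radius r = 168.8/2 = 84.4 nm
Surface area SA = 4 * pi * r^2
SA = 4 * pi * (84.4)^2
SA = 89514.78 nm^2

89514.78


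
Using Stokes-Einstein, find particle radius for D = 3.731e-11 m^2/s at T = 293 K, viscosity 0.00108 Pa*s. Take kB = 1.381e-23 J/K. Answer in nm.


Stokes-Einstein: R = kB*T / (6*pi*eta*D)
R = 1.381e-23 * 293 / (6 * pi * 0.00108 * 3.731e-11)
R = 5.32735e-09 m = 5.33 nm

5.33


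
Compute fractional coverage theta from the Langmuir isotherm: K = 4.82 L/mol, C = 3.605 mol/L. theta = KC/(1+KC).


Langmuir isotherm: theta = K*C / (1 + K*C)
K*C = 4.82 * 3.605 = 17.3761
theta = 17.3761 / (1 + 17.3761) = 17.3761 / 18.3761
theta = 0.9456

0.9456


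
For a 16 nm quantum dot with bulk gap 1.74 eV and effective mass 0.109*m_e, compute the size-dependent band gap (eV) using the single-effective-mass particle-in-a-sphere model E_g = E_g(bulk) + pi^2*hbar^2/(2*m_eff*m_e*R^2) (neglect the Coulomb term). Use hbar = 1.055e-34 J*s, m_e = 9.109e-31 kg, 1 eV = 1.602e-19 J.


Radius R = 16/2 nm = 8e-09 m
Confinement energy dE = pi^2 * hbar^2 / (2 * m_eff * m_e * R^2)
dE = pi^2 * (1.055e-34)^2 / (2 * 0.109 * 9.109e-31 * (8e-09)^2) J, divided by 1.602e-19 J/eV
dE = 0.054 eV
Total band gap = E_g(bulk) + dE = 1.74 + 0.054 = 1.794 eV

1.794


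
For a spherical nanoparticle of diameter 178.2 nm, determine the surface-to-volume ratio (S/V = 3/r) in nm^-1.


Radius r = 178.2/2 = 89.1 nm
S/V = 3 / r = 3 / 89.1
S/V = 0.0337 nm^-1

0.0337


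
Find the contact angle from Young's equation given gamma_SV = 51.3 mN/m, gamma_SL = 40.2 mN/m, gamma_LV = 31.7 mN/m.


cos(theta) = (gamma_SV - gamma_SL) / gamma_LV
cos(theta) = (51.3 - 40.2) / 31.7
cos(theta) = 0.350158
theta = arccos(0.350158) = 69.5 degrees

69.5


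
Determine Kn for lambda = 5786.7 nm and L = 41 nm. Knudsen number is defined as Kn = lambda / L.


Knudsen number Kn = lambda / L
Kn = 5786.7 / 41
Kn = 141.139

141.139


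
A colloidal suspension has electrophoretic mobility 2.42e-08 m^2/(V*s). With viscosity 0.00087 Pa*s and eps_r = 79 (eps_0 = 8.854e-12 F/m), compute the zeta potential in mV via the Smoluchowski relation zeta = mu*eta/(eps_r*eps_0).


Smoluchowski equation: zeta = mu * eta / (eps_r * eps_0)
zeta = 2.42e-08 * 0.00087 / (79 * 8.854e-12)
zeta = 0.0301 V = 30.1 mV

30.1


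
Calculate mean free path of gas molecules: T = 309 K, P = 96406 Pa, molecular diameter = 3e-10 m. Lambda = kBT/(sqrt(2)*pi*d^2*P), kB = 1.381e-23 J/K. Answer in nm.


Mean free path: lambda = kB*T / (sqrt(2) * pi * d^2 * P)
lambda = 1.381e-23 * 309 / (sqrt(2) * pi * (3e-10)^2 * 96406)
lambda = 1.10698e-07 m
lambda = 110.7 nm

110.7


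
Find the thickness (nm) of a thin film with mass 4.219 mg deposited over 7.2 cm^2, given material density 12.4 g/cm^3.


Convert: m = 4.219 mg = 4.2190e-06 kg, A = 7.2 cm^2 = 7.2000e-04 m^2, rho = 12.4 g/cm^3 = 12400 kg/m^3
t = m / (A * rho)
t = 4.2190e-06 / (7.2000e-04 * 12400)
t = 4.7256e-07 m = 472.6 nm

472.6


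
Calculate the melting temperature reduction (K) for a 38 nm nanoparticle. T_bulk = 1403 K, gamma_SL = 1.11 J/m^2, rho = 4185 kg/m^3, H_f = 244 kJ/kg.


Radius R = 38/2 = 19 nm = 1.9e-08 m
Convert H_f = 244 kJ/kg = 244000 J/kg
dT = 2 * gamma_SL * T_bulk / (rho * H_f * R)
dT = 2 * 1.11 * 1403 / (4185 * 244000 * 1.9e-08)
dT = 160.5 K

160.5


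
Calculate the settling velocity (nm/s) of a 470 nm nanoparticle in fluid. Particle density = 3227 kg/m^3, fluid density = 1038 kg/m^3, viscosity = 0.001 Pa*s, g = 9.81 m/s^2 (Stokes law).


Radius R = 470/2 nm = 2.35e-07 m
Density difference = 3227 - 1038 = 2189 kg/m^3
v = 2 * R^2 * (rho_p - rho_f) * g / (9 * eta)
v = 2 * (2.35e-07)^2 * 2189 * 9.81 / (9 * 0.001)
v = 2.63535e-07 m/s = 263.5348 nm/s

263.5348


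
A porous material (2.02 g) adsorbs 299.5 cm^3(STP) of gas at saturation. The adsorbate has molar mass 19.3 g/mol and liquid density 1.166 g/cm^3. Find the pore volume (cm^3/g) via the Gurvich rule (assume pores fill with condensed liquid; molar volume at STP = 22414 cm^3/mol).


Moles adsorbed n = V_ads / 22414 = 299.5 / 22414 = 1.336218e-02 mol
Liquid volume V_liq = n * M / rho_liq = 1.336218e-02 * 19.3 / 1.166 = 0.22118 cm^3
Specific pore volume V_pore = V_liq / m_sample = 0.22118 / 2.02
V_pore = 0.1095 cm^3/g

0.1095


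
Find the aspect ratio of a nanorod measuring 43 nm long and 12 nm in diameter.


Aspect ratio AR = length / diameter
AR = 43 / 12
AR = 3.58

3.58


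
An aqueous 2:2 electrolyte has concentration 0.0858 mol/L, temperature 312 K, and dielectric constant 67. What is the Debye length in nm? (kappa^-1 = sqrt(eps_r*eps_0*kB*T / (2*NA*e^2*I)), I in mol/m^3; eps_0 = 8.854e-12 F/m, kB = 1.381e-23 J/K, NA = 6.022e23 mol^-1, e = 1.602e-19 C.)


Ionic strength I = 0.0858 * 2^2 * 1000 = 343.2 mol/m^3
kappa^-1 = sqrt(67 * 8.854e-12 * 1.381e-23 * 312 / (2 * 6.022e23 * (1.602e-19)^2 * 343.2))
kappa^-1 = 0.491 nm

0.491


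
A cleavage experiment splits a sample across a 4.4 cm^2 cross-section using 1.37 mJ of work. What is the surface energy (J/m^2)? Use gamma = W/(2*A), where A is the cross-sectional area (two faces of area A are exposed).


Convert: A = 4.4 cm^2 = 0.00044 m^2, W = 1.37 mJ = 0.00137 J
Cleaving exposes two faces of area A, so total new surface = 2*A and gamma = W / (2*A)
gamma = 0.00137 / (2 * 0.00044)
gamma = 1.557 J/m^2

1.557


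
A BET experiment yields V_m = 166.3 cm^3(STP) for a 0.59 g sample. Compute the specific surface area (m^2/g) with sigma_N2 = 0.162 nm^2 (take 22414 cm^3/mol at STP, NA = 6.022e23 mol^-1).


Number of moles in monolayer = V_m / 22414 = 166.3 / 22414 = 0.00741947
Number of molecules = moles * NA = 0.00741947 * 6.022e23
SA = molecules * sigma / mass
SA = (166.3 / 22414) * 6.022e23 * 0.162e-18 / 0.59
SA = 1226.8 m^2/g

1226.8


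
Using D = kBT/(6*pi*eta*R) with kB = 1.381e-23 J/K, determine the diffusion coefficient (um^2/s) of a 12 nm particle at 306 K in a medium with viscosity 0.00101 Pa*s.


Radius R = 12/2 = 6 nm = 6e-09 m
D = kB*T / (6*pi*eta*R)
D = 1.381e-23 * 306 / (6 * pi * 0.00101 * 6e-09)
D = 3.69949e-11 m^2/s = 36.995 um^2/s

36.995


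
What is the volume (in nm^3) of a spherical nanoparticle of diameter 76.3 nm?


Radius r = 76.3/2 = 38.15 nm
Volume V = (4/3) * pi * r^3
V = (4/3) * pi * (38.15)^3
V = 232579.93 nm^3

232579.93


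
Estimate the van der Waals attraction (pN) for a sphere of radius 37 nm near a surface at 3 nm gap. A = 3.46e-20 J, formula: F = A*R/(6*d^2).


Convert to SI: R = 37 nm = 3.7e-08 m, d = 3 nm = 3e-09 m
F = A * R / (6 * d^2)
F = 3.46e-20 * 3.7e-08 / (6 * (3e-09)^2)
F = 2.37074e-11 N = 23.707 pN

23.707


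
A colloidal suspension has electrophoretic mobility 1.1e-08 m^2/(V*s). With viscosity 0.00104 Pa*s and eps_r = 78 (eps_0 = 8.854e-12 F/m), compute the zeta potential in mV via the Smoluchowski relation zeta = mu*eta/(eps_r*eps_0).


Smoluchowski equation: zeta = mu * eta / (eps_r * eps_0)
zeta = 1.1e-08 * 0.00104 / (78 * 8.854e-12)
zeta = 0.016565 V = 16.57 mV

16.57


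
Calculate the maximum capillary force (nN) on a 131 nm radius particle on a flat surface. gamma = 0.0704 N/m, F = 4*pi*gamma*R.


Convert radius: R = 131 nm = 1.31e-07 m
F = 4 * pi * gamma * R
F = 4 * pi * 0.0704 * 1.31e-07
F = 1.15892e-07 N = 115.8921 nN

115.8921


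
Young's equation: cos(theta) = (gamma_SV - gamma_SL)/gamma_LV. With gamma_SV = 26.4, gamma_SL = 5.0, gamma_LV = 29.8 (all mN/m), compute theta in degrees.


cos(theta) = (gamma_SV - gamma_SL) / gamma_LV
cos(theta) = (26.4 - 5.0) / 29.8
cos(theta) = 0.718121
theta = arccos(0.718121) = 44.1 degrees

44.1


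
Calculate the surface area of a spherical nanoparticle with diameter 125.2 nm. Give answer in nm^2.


Radius r = 125.2/2 = 62.6 nm
Surface area SA = 4 * pi * r^2
SA = 4 * pi * (62.6)^2
SA = 49244.59 nm^2

49244.59


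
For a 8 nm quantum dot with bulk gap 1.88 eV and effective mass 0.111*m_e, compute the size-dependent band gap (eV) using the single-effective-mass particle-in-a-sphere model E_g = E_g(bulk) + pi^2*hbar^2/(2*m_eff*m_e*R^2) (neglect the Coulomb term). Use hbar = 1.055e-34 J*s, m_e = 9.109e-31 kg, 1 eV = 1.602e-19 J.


Radius R = 8/2 nm = 4e-09 m
Confinement energy dE = pi^2 * hbar^2 / (2 * m_eff * m_e * R^2)
dE = pi^2 * (1.055e-34)^2 / (2 * 0.111 * 9.109e-31 * (4e-09)^2) J, divided by 1.602e-19 J/eV
dE = 0.2119 eV
Total band gap = E_g(bulk) + dE = 1.88 + 0.2119 = 2.0919 eV

2.0919


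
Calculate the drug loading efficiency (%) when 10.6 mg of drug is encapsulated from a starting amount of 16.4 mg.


Drug loading efficiency = (drug loaded / drug initial) * 100
DLE = 10.6 / 16.4 * 100
DLE = 0.6463 * 100
DLE = 64.63%

64.63
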